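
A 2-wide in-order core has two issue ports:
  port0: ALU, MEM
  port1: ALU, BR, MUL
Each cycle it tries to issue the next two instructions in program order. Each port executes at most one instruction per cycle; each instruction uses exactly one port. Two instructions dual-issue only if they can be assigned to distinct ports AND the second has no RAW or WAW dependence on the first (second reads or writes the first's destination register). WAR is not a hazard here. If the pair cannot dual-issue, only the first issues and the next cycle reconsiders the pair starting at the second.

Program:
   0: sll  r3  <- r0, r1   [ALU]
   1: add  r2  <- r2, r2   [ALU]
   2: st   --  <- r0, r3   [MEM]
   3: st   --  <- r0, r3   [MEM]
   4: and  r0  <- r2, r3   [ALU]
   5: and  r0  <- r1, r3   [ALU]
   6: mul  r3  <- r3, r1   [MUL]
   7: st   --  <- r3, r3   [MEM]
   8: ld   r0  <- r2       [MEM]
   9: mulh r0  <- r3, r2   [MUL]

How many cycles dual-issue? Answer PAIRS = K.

[0] i0&i1  sll.ALU/add.ALU  -- 2-wide
[1] i2  st.MEM  -- no-port MEM/MEM
[2] i3&i4  st.MEM/and.ALU  -- 2-wide
[3] i5&i6  and.ALU/mul.MUL  -- 2-wide
[4] i7  st.MEM  -- no-port MEM/MEM
[5] i8  ld.MEM  -- WAW r0
[6] i9  mulh.MUL  -- tail

PAIRS = 3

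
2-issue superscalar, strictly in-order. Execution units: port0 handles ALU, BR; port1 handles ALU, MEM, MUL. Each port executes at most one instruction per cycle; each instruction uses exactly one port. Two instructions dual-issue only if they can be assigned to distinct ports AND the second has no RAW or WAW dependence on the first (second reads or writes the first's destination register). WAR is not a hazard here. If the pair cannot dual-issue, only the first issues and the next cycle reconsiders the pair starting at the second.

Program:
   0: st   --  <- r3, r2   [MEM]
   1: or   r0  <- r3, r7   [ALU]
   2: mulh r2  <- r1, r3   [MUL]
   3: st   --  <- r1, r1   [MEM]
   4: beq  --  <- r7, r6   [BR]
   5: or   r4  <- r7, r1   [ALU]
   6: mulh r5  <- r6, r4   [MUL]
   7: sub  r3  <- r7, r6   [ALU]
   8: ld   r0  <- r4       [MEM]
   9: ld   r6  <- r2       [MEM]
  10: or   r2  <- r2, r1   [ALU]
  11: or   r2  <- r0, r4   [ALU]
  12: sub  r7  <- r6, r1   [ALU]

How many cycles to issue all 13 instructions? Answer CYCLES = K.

c0: i0+i1 st.MEM;or.ALU  pair
c1: i2 mulh.MUL  no-port MUL/MEM
c2: i3+i4 st.MEM;beq.BR  pair
c3: i5 or.ALU  RAW r4
c4: i6+i7 mulh.MUL;sub.ALU  pair
c5: i8 ld.MEM  no-port MEM/MEM
c6: i9+i10 ld.MEM;or.ALU  pair
c7: i11+i12 or.ALU;sub.ALU  pair

CYCLES = 8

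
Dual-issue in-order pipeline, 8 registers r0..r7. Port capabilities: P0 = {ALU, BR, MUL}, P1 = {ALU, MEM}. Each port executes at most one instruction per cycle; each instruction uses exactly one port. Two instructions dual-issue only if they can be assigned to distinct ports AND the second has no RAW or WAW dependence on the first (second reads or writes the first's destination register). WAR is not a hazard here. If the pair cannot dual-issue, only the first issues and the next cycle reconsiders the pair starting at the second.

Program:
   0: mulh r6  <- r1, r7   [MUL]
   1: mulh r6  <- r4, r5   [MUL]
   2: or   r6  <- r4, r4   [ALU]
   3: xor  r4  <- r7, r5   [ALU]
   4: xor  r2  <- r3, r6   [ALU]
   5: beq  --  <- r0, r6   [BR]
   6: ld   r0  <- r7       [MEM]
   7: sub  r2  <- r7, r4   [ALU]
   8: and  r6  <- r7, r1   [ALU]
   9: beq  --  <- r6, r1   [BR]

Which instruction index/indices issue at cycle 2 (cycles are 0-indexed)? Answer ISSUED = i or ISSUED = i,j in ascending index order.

c0: i0 mulh  no-port MUL/MUL
c1: i1 mulh  WAW r6
c2: i2&i3 or/xor  dual
c3: i4&i5 xor/beq  dual
c4: i6&i7 ld/sub  dual
c5: i8 and  RAW r6
c6: i9 beq  tail

ISSUED = 2,3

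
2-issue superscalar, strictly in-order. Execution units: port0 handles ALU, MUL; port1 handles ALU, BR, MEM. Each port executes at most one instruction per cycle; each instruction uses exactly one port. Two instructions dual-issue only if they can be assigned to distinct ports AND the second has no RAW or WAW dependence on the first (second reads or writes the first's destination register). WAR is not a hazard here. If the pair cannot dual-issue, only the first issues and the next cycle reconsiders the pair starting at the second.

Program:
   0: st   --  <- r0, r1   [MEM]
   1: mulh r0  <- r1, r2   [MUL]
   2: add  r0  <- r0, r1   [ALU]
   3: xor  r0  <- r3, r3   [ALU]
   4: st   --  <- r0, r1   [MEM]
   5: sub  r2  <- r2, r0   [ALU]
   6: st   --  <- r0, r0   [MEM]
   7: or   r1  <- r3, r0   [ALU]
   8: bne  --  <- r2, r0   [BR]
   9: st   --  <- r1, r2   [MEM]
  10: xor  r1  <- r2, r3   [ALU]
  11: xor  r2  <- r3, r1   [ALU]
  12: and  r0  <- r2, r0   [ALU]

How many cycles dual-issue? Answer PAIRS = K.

PAIRS = 4

0. st.MEM mulh.MUL @i0/i1  | pair
1. add.ALU @i2  | WAW r0
2. xor.ALU @i3  | RAW r0
3. st.MEM sub.ALU @i4/i5  | pair
4. st.MEM or.ALU @i6/i7  | pair
5. bne.BR @i8  | no-port BR/MEM
6. st.MEM xor.ALU @i9/i10  | pair
7. xor.ALU @i11  | RAW r2
8. and.ALU @i12  | tail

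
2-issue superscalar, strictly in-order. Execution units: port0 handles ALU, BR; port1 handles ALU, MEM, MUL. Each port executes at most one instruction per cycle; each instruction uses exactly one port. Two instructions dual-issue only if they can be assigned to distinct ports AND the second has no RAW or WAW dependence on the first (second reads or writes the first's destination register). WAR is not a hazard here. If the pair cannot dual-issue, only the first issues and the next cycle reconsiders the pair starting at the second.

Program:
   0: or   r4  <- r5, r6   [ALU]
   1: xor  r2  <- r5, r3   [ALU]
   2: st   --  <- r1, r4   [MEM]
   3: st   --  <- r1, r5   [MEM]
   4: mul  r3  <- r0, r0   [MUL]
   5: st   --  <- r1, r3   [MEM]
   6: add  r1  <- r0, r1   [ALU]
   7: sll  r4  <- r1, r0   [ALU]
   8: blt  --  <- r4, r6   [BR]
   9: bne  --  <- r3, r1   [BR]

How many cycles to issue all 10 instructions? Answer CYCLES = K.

t=0 i0+i1:or.ALU xor.ALU ; pair
t=1 i2:st.MEM ; no-port MEM/MEM
t=2 i3:st.MEM ; no-port MEM/MUL
t=3 i4:mul.MUL ; no-port MUL/MEM
t=4 i5+i6:st.MEM add.ALU ; pair
t=5 i7:sll.ALU ; RAW r4
t=6 i8:blt.BR ; no-port BR/BR
t=7 i9:bne.BR ; tail

CYCLES = 8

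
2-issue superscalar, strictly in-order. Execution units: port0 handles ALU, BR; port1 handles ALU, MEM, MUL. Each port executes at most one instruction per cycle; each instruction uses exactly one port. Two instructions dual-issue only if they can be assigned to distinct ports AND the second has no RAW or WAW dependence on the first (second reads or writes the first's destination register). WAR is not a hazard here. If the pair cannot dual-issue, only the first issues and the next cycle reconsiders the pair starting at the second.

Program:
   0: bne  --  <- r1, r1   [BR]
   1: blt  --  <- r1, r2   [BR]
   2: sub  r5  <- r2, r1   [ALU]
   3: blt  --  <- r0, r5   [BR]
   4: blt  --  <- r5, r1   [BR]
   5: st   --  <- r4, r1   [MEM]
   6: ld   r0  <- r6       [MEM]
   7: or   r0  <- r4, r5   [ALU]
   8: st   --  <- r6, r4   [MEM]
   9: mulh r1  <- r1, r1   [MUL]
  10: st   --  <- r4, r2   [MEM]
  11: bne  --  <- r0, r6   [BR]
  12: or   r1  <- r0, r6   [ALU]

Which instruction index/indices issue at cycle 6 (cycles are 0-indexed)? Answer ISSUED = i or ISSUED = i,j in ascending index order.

ISSUED = 9

#0 head=0: bne.BR i0 no-port BR/BR
#1 head=1: blt.BR/sub.ALU i1+i2 dual
#2 head=3: blt.BR i3 no-port BR/BR
#3 head=4: blt.BR/st.MEM i4+i5 dual
#4 head=6: ld.MEM i6 WAW r0
#5 head=7: or.ALU/st.MEM i7+i8 dual
#6 head=9: mulh.MUL i9 no-port MUL/MEM
#7 head=10: st.MEM/bne.BR i10+i11 dual
#8 head=12: or.ALU i12 tail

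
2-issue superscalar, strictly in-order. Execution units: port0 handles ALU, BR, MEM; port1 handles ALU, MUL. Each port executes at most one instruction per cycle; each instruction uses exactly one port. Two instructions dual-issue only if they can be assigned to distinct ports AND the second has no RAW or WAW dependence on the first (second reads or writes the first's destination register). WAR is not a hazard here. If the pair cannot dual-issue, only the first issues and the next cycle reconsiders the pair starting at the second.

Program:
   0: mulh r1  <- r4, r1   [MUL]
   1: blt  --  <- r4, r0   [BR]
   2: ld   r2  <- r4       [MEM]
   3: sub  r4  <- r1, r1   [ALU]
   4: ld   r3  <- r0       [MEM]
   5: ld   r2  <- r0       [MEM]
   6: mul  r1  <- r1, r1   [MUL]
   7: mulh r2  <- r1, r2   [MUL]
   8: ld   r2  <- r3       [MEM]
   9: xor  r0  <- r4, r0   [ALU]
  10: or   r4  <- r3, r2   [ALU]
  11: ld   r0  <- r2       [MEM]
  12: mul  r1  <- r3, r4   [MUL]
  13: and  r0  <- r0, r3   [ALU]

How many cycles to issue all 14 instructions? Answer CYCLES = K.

CYCLES = 8

c0: i0,i1 mulh;blt  pair
c1: i2,i3 ld;sub  pair
c2: i4 ld  no-port MEM/MEM
c3: i5,i6 ld;mul  pair
c4: i7 mulh  WAW r2
c5: i8,i9 ld;xor  pair
c6: i10,i11 or;ld  pair
c7: i12,i13 mul;and  pair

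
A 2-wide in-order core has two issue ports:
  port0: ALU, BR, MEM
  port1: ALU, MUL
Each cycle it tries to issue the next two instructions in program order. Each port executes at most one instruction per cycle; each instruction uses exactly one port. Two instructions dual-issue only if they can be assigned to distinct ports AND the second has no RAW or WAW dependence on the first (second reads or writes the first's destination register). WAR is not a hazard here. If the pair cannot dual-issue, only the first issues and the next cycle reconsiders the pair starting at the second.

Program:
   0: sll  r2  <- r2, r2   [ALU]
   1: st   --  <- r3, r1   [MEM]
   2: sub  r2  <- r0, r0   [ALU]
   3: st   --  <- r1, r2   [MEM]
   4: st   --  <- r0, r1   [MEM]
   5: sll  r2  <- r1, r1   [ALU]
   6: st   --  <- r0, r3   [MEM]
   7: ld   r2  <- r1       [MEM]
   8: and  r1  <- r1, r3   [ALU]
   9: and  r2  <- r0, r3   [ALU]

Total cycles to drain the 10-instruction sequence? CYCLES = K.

CYCLES = 7

#0 head=0: sll/st i0,i1 2-wide
#1 head=2: sub i2 RAW r2
#2 head=3: st i3 no-port MEM/MEM
#3 head=4: st/sll i4,i5 2-wide
#4 head=6: st i6 no-port MEM/MEM
#5 head=7: ld/and i7,i8 2-wide
#6 head=9: and i9 tail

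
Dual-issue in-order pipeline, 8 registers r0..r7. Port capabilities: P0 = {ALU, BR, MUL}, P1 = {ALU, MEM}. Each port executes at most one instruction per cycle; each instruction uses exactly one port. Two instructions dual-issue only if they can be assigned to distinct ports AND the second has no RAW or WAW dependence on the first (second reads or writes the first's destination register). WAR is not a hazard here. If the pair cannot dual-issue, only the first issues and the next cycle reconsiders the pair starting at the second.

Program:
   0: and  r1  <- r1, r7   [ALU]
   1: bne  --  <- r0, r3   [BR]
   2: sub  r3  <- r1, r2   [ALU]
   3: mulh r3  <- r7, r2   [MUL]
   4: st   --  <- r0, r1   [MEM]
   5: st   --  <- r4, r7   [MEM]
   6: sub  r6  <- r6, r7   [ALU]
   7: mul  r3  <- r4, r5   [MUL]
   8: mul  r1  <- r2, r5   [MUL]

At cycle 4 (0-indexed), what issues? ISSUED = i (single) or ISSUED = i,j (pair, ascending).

[0] i0+i1  and.ALU;bne.BR  -- 2-wide
[1] i2  sub.ALU  -- WAW r3
[2] i3+i4  mulh.MUL;st.MEM  -- 2-wide
[3] i5+i6  st.MEM;sub.ALU  -- 2-wide
[4] i7  mul.MUL  -- no-port MUL/MUL
[5] i8  mul.MUL  -- tail

ISSUED = 7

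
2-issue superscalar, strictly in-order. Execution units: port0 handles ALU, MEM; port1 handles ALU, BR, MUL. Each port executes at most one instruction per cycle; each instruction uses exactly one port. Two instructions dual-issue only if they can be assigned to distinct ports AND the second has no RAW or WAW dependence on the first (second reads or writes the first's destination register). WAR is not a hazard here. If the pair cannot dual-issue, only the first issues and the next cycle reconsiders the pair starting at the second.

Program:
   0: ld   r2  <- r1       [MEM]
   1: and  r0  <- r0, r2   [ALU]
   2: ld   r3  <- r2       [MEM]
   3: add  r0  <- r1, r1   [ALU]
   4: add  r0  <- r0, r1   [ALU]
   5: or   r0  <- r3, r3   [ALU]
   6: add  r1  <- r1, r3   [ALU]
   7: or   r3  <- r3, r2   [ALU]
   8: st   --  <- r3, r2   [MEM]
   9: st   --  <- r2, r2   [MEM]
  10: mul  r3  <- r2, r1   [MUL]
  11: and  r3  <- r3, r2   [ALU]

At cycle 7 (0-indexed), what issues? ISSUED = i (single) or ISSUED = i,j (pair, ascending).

[0] i0  ld.MEM  -- RAW r2
[1] i1,i2  and.ALU/ld.MEM  -- dual
[2] i3  add.ALU  -- RAW+WAW r0
[3] i4  add.ALU  -- WAW r0
[4] i5,i6  or.ALU/add.ALU  -- dual
[5] i7  or.ALU  -- RAW r3
[6] i8  st.MEM  -- no-port MEM/MEM
[7] i9,i10  st.MEM/mul.MUL  -- dual
[8] i11  and.ALU  -- tail

ISSUED = 9,10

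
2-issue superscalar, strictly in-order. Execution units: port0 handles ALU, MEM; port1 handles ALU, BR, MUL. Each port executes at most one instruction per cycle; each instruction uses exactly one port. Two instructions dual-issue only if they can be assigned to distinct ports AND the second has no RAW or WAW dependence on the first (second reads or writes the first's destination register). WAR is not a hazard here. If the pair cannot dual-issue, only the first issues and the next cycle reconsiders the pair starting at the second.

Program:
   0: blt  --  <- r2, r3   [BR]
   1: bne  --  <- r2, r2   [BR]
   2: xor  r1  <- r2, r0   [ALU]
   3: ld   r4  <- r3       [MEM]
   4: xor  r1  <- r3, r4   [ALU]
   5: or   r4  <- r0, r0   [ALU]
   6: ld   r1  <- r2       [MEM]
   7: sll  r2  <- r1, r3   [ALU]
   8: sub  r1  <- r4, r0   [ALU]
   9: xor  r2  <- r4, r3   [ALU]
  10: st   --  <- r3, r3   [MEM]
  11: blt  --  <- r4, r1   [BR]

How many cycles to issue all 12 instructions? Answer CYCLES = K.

CYCLES = 8

  cy0 -> i0 (blt) no-port BR/BR
  cy1 -> i1/i2 (bne;xor) pair
  cy2 -> i3 (ld) RAW r4
  cy3 -> i4/i5 (xor;or) pair
  cy4 -> i6 (ld) RAW r1
  cy5 -> i7/i8 (sll;sub) pair
  cy6 -> i9/i10 (xor;st) pair
  cy7 -> i11 (blt) tail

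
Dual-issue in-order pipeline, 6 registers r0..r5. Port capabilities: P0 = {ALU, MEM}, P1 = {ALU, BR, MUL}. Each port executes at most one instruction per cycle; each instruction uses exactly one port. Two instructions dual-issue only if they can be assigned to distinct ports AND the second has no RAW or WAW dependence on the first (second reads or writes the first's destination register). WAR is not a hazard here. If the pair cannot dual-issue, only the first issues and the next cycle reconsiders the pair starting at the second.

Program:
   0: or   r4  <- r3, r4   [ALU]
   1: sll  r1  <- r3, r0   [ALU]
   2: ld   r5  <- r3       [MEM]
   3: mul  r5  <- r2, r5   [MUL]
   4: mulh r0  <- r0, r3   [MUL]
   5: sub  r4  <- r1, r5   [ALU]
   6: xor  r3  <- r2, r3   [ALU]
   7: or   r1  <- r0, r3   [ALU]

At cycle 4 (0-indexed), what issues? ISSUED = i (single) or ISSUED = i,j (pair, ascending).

#0 head=0: or.ALU+sll.ALU i0&i1 2-wide
#1 head=2: ld.MEM i2 RAW+WAW r5
#2 head=3: mul.MUL i3 no-port MUL/MUL
#3 head=4: mulh.MUL+sub.ALU i4&i5 2-wide
#4 head=6: xor.ALU i6 RAW r3
#5 head=7: or.ALU i7 tail

ISSUED = 6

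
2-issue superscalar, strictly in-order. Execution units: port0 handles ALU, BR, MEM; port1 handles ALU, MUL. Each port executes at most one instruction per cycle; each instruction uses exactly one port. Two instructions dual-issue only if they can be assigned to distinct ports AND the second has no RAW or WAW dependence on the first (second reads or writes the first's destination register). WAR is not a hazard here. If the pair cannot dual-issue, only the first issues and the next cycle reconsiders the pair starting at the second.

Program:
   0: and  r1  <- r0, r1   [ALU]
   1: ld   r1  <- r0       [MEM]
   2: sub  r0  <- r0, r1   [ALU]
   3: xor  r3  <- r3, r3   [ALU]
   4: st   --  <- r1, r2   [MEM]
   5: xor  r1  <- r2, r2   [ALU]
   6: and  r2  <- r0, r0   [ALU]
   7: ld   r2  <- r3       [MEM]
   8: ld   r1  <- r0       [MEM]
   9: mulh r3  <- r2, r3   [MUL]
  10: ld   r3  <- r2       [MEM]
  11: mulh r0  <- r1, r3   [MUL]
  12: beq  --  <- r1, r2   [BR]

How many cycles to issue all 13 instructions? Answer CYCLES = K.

  cy0 -> i0 (and.ALU) WAW r1
  cy1 -> i1 (ld.MEM) RAW r1
  cy2 -> i2&i3 (sub.ALU;xor.ALU) pair
  cy3 -> i4&i5 (st.MEM;xor.ALU) pair
  cy4 -> i6 (and.ALU) WAW r2
  cy5 -> i7 (ld.MEM) no-port MEM/MEM
  cy6 -> i8&i9 (ld.MEM;mulh.MUL) pair
  cy7 -> i10 (ld.MEM) RAW r3
  cy8 -> i11&i12 (mulh.MUL;beq.BR) pair

CYCLES = 9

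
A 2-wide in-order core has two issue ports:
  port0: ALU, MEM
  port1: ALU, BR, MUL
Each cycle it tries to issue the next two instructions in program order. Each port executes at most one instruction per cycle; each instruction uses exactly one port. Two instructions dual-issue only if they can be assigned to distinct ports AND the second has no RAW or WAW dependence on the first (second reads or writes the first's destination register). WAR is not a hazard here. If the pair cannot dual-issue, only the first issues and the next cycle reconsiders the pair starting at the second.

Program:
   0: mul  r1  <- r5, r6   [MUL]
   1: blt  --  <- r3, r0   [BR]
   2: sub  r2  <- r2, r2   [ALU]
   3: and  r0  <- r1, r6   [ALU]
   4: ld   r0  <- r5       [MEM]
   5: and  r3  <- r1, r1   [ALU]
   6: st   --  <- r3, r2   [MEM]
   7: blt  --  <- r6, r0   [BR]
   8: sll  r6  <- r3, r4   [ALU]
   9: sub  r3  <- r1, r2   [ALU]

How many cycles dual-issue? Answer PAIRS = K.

  cy0 -> i0 (mul.MUL) no-port MUL/BR
  cy1 -> i1,i2 (blt.BR+sub.ALU) 2-wide
  cy2 -> i3 (and.ALU) WAW r0
  cy3 -> i4,i5 (ld.MEM+and.ALU) 2-wide
  cy4 -> i6,i7 (st.MEM+blt.BR) 2-wide
  cy5 -> i8,i9 (sll.ALU+sub.ALU) 2-wide

PAIRS = 4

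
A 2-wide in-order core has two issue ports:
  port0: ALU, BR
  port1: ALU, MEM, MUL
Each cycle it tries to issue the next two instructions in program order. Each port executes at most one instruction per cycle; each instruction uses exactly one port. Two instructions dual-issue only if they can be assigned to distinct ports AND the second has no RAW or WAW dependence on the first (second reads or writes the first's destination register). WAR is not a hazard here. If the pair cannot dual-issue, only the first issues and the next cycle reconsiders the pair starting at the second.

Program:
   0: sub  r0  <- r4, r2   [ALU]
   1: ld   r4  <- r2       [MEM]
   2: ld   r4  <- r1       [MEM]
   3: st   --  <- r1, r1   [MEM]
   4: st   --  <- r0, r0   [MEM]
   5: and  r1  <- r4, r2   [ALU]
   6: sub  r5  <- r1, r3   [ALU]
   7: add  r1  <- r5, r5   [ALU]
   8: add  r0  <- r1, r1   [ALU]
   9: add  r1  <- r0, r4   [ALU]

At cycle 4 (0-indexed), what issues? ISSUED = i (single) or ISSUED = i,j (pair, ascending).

#0 head=0: sub ld i0/i1 pair
#1 head=2: ld i2 no-port MEM/MEM
#2 head=3: st i3 no-port MEM/MEM
#3 head=4: st and i4/i5 pair
#4 head=6: sub i6 RAW r5
#5 head=7: add i7 RAW r1
#6 head=8: add i8 RAW r0
#7 head=9: add i9 tail

ISSUED = 6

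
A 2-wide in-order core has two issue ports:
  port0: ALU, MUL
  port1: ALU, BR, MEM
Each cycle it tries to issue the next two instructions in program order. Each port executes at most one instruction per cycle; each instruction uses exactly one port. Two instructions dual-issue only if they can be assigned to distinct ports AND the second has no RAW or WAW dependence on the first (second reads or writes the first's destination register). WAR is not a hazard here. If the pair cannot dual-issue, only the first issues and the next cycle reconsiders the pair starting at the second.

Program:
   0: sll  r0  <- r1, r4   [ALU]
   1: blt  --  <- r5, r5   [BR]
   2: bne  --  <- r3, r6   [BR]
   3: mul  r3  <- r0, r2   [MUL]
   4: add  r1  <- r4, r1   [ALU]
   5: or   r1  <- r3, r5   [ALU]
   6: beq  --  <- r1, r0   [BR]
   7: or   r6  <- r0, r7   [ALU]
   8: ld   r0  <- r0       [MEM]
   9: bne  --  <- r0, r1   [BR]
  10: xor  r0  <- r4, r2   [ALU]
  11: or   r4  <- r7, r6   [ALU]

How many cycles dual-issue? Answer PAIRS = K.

t=0 i0+i1:sll.ALU blt.BR ; 2-wide
t=1 i2+i3:bne.BR mul.MUL ; 2-wide
t=2 i4:add.ALU ; WAW r1
t=3 i5:or.ALU ; RAW r1
t=4 i6+i7:beq.BR or.ALU ; 2-wide
t=5 i8:ld.MEM ; no-port MEM/BR
t=6 i9+i10:bne.BR xor.ALU ; 2-wide
t=7 i11:or.ALU ; tail

PAIRS = 4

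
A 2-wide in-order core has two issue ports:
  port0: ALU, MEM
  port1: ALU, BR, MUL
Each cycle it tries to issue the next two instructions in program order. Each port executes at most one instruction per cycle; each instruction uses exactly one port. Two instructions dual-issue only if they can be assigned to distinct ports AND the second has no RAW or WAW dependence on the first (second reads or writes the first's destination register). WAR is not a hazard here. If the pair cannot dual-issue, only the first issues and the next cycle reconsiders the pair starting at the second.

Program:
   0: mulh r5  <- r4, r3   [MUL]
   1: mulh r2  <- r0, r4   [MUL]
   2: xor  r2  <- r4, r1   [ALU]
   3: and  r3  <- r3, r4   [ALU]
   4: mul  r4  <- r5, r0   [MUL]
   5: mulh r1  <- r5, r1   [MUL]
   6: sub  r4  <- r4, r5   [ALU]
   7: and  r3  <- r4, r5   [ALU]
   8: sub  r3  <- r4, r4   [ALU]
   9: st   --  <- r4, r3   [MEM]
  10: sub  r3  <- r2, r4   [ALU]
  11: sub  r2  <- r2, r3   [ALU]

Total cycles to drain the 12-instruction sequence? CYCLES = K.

CYCLES = 9

c0: i0 mulh  no-port MUL/MUL
c1: i1 mulh  WAW r2
c2: i2/i3 xor/and  dual
c3: i4 mul  no-port MUL/MUL
c4: i5/i6 mulh/sub  dual
c5: i7 and  WAW r3
c6: i8 sub  RAW r3
c7: i9/i10 st/sub  dual
c8: i11 sub  tail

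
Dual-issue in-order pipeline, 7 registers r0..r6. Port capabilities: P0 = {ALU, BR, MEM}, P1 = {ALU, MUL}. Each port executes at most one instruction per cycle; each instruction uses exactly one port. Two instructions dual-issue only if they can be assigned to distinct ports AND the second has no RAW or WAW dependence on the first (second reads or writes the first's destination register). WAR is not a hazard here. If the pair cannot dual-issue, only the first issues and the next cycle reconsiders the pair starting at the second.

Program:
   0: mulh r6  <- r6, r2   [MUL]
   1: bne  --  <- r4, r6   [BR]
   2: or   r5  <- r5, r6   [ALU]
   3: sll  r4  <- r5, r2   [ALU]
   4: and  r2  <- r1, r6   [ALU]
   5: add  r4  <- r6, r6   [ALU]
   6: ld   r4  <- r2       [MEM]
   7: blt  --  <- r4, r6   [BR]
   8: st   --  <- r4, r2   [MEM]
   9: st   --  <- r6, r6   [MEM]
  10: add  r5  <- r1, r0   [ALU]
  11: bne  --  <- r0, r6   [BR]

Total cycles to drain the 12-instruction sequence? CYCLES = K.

CYCLES = 9

c0: i0 mulh.MUL  RAW r6
c1: i1&i2 bne.BR or.ALU  dual
c2: i3&i4 sll.ALU and.ALU  dual
c3: i5 add.ALU  WAW r4
c4: i6 ld.MEM  no-port MEM/BR
c5: i7 blt.BR  no-port BR/MEM
c6: i8 st.MEM  no-port MEM/MEM
c7: i9&i10 st.MEM add.ALU  dual
c8: i11 bne.BR  tail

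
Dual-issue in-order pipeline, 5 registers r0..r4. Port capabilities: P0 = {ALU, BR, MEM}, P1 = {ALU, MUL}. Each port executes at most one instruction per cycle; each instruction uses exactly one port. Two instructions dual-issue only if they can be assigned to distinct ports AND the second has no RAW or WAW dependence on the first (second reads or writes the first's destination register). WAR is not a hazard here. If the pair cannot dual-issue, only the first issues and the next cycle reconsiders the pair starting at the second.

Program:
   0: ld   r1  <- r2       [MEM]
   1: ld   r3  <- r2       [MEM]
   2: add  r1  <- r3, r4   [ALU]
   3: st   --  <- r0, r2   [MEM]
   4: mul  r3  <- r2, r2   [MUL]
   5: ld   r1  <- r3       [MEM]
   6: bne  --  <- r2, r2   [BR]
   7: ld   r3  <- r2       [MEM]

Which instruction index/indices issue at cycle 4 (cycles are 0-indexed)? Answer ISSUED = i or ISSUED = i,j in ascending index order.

ISSUED = 5

c0: i0 ld.MEM  no-port MEM/MEM
c1: i1 ld.MEM  RAW r3
c2: i2,i3 add.ALU st.MEM  pair
c3: i4 mul.MUL  RAW r3
c4: i5 ld.MEM  no-port MEM/BR
c5: i6 bne.BR  no-port BR/MEM
c6: i7 ld.MEM  tail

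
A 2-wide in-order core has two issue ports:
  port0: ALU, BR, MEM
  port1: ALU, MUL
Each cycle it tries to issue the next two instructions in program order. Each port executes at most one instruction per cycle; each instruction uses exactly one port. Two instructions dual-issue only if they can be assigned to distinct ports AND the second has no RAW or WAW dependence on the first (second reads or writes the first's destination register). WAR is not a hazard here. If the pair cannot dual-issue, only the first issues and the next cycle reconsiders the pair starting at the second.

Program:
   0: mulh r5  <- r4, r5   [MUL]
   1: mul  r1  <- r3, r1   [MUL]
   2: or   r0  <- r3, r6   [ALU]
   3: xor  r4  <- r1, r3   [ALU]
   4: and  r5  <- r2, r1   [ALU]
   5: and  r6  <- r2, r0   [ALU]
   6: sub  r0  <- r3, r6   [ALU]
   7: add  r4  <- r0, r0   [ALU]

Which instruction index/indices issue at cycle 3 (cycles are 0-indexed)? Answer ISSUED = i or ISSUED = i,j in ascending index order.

ISSUED = 5

#0 head=0: mulh i0 no-port MUL/MUL
#1 head=1: mul;or i1/i2 pair
#2 head=3: xor;and i3/i4 pair
#3 head=5: and i5 RAW r6
#4 head=6: sub i6 RAW r0
#5 head=7: add i7 tail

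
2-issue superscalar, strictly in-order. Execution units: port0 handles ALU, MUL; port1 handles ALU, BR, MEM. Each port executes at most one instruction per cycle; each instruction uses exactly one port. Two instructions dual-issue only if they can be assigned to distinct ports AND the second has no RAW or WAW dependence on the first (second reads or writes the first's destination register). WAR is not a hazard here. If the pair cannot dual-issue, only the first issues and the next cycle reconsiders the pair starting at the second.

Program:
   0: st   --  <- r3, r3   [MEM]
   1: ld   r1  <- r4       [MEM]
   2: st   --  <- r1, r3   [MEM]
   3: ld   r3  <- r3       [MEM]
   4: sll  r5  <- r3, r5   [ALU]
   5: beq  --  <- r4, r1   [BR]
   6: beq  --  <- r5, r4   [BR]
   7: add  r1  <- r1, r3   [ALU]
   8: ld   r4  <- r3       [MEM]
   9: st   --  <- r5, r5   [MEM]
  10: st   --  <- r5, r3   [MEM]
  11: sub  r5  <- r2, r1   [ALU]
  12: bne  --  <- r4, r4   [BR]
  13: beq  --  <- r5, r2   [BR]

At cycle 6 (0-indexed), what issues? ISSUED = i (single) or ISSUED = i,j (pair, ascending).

ISSUED = 8

0. st.MEM @i0  | no-port MEM/MEM
1. ld.MEM @i1  | no-port MEM/MEM
2. st.MEM @i2  | no-port MEM/MEM
3. ld.MEM @i3  | RAW r3
4. sll.ALU+beq.BR @i4&i5  | dual
5. beq.BR+add.ALU @i6&i7  | dual
6. ld.MEM @i8  | no-port MEM/MEM
7. st.MEM @i9  | no-port MEM/MEM
8. st.MEM+sub.ALU @i10&i11  | dual
9. bne.BR @i12  | no-port BR/BR
10. beq.BR @i13  | tail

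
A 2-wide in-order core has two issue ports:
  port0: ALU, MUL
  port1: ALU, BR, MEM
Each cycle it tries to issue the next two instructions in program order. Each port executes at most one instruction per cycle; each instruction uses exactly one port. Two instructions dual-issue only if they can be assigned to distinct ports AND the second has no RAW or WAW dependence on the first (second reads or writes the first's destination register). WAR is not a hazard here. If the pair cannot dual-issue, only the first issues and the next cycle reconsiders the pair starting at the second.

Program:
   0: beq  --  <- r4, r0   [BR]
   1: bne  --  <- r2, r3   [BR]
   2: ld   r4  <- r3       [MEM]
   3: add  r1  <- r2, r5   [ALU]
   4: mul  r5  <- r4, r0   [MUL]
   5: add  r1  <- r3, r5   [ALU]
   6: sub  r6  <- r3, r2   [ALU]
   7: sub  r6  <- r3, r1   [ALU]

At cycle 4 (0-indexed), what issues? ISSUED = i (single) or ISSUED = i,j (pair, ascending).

0. beq @i0  | no-port BR/BR
1. bne @i1  | no-port BR/MEM
2. ld+add @i2+i3  | 2-wide
3. mul @i4  | RAW r5
4. add+sub @i5+i6  | 2-wide
5. sub @i7  | tail

ISSUED = 5,6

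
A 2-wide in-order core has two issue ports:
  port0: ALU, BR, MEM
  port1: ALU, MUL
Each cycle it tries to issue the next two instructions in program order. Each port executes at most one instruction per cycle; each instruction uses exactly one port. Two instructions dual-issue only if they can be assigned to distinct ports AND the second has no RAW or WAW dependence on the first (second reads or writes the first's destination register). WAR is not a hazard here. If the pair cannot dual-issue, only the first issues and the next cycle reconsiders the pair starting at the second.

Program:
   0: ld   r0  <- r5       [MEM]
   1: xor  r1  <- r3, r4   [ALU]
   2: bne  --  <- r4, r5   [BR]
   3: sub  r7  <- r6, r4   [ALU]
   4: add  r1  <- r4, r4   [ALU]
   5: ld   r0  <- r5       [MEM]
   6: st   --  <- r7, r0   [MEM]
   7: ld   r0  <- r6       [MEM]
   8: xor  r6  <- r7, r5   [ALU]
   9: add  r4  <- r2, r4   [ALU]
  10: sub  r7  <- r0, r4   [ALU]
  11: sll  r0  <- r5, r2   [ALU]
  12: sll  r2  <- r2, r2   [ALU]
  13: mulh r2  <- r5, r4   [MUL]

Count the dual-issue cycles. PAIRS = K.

PAIRS = 5

  cy0 -> i0&i1 (ld xor) 2-wide
  cy1 -> i2&i3 (bne sub) 2-wide
  cy2 -> i4&i5 (add ld) 2-wide
  cy3 -> i6 (st) no-port MEM/MEM
  cy4 -> i7&i8 (ld xor) 2-wide
  cy5 -> i9 (add) RAW r4
  cy6 -> i10&i11 (sub sll) 2-wide
  cy7 -> i12 (sll) WAW r2
  cy8 -> i13 (mulh) tail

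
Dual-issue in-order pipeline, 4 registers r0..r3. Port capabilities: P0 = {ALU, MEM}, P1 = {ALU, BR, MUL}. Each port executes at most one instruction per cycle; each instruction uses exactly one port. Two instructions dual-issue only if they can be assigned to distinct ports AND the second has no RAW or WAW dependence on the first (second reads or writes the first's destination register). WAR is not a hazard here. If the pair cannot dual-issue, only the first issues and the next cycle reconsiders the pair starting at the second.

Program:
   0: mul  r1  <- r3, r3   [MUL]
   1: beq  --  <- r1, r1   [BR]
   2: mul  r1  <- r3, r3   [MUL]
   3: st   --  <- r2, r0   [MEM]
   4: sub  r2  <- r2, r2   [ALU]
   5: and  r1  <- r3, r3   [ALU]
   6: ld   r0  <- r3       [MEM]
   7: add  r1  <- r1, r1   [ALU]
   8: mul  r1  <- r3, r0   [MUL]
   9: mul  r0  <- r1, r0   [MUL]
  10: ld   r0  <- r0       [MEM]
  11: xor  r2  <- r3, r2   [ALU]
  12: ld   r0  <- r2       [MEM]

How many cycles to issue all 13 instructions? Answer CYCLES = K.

[0] i0  mul  -- no-port MUL/BR
[1] i1  beq  -- no-port BR/MUL
[2] i2&i3  mul+st  -- 2-wide
[3] i4&i5  sub+and  -- 2-wide
[4] i6&i7  ld+add  -- 2-wide
[5] i8  mul  -- no-port MUL/MUL
[6] i9  mul  -- RAW+WAW r0
[7] i10&i11  ld+xor  -- 2-wide
[8] i12  ld  -- tail

CYCLES = 9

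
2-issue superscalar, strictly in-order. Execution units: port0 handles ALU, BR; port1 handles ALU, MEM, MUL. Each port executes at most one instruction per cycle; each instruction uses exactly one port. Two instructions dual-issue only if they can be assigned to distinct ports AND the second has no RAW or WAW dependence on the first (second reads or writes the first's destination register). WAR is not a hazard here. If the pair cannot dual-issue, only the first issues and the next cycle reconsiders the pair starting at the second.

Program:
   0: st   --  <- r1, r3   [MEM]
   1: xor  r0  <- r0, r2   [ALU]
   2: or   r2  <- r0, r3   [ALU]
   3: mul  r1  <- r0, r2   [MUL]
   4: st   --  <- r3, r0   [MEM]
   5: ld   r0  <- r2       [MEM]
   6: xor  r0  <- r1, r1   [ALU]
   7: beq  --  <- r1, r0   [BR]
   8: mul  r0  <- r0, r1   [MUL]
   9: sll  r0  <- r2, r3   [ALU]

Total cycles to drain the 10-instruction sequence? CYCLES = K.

#0 head=0: st+xor i0,i1 2-wide
#1 head=2: or i2 RAW r2
#2 head=3: mul i3 no-port MUL/MEM
#3 head=4: st i4 no-port MEM/MEM
#4 head=5: ld i5 WAW r0
#5 head=6: xor i6 RAW r0
#6 head=7: beq+mul i7,i8 2-wide
#7 head=9: sll i9 tail

CYCLES = 8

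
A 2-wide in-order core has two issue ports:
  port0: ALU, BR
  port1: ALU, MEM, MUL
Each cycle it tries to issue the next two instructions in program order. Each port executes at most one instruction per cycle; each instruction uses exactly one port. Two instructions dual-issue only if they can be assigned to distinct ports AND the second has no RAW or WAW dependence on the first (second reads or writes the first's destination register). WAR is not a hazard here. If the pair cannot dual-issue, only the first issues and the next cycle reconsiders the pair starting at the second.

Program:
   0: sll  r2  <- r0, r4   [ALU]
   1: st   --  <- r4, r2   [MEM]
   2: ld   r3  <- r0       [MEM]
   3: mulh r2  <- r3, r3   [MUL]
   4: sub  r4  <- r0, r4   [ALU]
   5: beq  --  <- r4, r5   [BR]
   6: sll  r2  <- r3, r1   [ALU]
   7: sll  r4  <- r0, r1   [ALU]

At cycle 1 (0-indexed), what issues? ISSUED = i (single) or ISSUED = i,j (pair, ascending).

[0] i0  sll  -- RAW r2
[1] i1  st  -- no-port MEM/MEM
[2] i2  ld  -- no-port MEM/MUL
[3] i3+i4  mulh+sub  -- pair
[4] i5+i6  beq+sll  -- pair
[5] i7  sll  -- tail

ISSUED = 1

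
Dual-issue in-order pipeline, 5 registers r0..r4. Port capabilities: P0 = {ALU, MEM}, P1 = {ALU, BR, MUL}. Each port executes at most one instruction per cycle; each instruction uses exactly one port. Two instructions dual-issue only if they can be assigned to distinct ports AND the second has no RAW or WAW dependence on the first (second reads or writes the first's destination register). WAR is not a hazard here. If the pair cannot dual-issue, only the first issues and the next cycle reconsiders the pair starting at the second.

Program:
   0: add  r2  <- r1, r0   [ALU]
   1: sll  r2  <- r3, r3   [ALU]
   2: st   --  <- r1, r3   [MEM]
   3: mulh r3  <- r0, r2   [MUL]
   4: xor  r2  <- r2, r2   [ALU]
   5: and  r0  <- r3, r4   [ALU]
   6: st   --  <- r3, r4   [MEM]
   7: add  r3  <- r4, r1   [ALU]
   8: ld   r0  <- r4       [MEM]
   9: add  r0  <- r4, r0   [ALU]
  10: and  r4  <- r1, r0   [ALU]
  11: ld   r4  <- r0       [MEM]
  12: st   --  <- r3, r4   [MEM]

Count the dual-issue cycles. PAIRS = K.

PAIRS = 4

t=0 i0:add ; WAW r2
t=1 i1+i2:sll+st ; pair
t=2 i3+i4:mulh+xor ; pair
t=3 i5+i6:and+st ; pair
t=4 i7+i8:add+ld ; pair
t=5 i9:add ; RAW r0
t=6 i10:and ; WAW r4
t=7 i11:ld ; no-port MEM/MEM
t=8 i12:st ; tail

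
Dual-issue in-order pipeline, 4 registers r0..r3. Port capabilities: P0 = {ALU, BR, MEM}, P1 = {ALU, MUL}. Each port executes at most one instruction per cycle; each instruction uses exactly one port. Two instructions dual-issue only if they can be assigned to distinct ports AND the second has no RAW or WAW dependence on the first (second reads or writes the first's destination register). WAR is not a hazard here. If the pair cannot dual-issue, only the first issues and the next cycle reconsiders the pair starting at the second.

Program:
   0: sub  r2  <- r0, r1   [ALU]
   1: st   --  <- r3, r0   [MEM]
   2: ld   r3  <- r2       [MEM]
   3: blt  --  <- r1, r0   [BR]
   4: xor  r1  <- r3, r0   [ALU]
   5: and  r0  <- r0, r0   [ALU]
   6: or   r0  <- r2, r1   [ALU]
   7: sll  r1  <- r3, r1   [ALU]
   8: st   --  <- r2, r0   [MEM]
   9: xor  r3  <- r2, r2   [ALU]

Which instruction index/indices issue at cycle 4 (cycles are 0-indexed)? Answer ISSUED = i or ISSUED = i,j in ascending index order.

ISSUED = 6,7

  cy0 -> i0&i1 (sub.ALU/st.MEM) 2-wide
  cy1 -> i2 (ld.MEM) no-port MEM/BR
  cy2 -> i3&i4 (blt.BR/xor.ALU) 2-wide
  cy3 -> i5 (and.ALU) WAW r0
  cy4 -> i6&i7 (or.ALU/sll.ALU) 2-wide
  cy5 -> i8&i9 (st.MEM/xor.ALU) 2-wide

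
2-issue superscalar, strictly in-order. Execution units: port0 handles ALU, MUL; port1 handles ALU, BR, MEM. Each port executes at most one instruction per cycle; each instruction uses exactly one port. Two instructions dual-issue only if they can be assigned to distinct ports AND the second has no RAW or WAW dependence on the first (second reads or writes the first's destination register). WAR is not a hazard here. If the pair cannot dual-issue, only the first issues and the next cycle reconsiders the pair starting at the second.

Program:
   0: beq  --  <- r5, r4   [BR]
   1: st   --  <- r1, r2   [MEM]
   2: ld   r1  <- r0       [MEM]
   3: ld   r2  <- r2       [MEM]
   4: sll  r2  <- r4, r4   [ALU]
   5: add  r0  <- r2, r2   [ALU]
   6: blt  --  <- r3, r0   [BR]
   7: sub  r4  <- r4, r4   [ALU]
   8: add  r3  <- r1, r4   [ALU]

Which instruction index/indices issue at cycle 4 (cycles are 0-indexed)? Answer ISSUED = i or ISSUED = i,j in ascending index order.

ISSUED = 4

  cy0 -> i0 (beq) no-port BR/MEM
  cy1 -> i1 (st) no-port MEM/MEM
  cy2 -> i2 (ld) no-port MEM/MEM
  cy3 -> i3 (ld) WAW r2
  cy4 -> i4 (sll) RAW r2
  cy5 -> i5 (add) RAW r0
  cy6 -> i6,i7 (blt;sub) pair
  cy7 -> i8 (add) tail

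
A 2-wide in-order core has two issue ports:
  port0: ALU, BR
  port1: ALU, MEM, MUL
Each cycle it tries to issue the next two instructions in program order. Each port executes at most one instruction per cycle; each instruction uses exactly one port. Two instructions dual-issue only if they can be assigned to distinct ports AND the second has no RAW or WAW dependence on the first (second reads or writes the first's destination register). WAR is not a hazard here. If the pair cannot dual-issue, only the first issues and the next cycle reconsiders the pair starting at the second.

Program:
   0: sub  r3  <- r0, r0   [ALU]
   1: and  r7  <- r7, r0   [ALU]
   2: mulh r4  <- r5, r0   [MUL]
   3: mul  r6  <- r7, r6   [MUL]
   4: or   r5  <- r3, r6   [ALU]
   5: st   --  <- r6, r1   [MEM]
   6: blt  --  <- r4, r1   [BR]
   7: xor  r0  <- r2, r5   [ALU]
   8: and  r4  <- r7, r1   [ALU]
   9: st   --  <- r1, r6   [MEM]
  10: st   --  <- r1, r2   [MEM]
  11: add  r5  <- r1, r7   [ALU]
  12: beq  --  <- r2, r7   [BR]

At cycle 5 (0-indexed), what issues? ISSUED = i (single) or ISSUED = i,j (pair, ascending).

ISSUED = 8,9

c0: i0&i1 sub and  pair
c1: i2 mulh  no-port MUL/MUL
c2: i3 mul  RAW r6
c3: i4&i5 or st  pair
c4: i6&i7 blt xor  pair
c5: i8&i9 and st  pair
c6: i10&i11 st add  pair
c7: i12 beq  tail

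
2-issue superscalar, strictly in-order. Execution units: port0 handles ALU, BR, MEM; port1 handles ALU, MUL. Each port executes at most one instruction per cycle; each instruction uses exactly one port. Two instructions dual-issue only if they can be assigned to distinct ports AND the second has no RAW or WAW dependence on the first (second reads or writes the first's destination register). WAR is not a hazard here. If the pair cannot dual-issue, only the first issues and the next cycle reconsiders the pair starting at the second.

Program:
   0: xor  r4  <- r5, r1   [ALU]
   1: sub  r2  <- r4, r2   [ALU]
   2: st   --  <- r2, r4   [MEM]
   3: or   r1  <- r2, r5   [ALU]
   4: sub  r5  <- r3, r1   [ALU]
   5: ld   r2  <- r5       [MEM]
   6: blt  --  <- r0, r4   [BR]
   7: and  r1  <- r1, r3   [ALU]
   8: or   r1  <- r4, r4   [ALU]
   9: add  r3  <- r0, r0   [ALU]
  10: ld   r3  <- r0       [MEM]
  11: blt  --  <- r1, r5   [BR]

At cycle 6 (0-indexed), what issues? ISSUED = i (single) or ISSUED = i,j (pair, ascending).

c0: i0 xor.ALU  RAW r4
c1: i1 sub.ALU  RAW r2
c2: i2/i3 st.MEM+or.ALU  dual
c3: i4 sub.ALU  RAW r5
c4: i5 ld.MEM  no-port MEM/BR
c5: i6/i7 blt.BR+and.ALU  dual
c6: i8/i9 or.ALU+add.ALU  dual
c7: i10 ld.MEM  no-port MEM/BR
c8: i11 blt.BR  tail

ISSUED = 8,9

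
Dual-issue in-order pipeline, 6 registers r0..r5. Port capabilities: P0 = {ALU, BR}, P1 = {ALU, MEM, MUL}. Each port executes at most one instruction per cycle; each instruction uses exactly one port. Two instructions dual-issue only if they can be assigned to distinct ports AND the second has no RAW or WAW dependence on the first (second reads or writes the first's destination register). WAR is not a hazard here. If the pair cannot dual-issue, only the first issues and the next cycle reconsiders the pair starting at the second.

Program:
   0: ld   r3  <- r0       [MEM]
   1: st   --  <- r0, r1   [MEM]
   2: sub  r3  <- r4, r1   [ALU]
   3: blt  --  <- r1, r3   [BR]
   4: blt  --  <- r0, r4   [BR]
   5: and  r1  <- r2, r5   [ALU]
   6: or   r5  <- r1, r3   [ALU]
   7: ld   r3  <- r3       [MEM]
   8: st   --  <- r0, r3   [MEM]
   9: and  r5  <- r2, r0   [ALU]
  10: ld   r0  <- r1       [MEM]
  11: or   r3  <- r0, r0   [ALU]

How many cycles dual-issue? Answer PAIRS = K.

PAIRS = 4

c0: i0 ld.MEM  no-port MEM/MEM
c1: i1&i2 st.MEM+sub.ALU  2-wide
c2: i3 blt.BR  no-port BR/BR
c3: i4&i5 blt.BR+and.ALU  2-wide
c4: i6&i7 or.ALU+ld.MEM  2-wide
c5: i8&i9 st.MEM+and.ALU  2-wide
c6: i10 ld.MEM  RAW r0
c7: i11 or.ALU  tail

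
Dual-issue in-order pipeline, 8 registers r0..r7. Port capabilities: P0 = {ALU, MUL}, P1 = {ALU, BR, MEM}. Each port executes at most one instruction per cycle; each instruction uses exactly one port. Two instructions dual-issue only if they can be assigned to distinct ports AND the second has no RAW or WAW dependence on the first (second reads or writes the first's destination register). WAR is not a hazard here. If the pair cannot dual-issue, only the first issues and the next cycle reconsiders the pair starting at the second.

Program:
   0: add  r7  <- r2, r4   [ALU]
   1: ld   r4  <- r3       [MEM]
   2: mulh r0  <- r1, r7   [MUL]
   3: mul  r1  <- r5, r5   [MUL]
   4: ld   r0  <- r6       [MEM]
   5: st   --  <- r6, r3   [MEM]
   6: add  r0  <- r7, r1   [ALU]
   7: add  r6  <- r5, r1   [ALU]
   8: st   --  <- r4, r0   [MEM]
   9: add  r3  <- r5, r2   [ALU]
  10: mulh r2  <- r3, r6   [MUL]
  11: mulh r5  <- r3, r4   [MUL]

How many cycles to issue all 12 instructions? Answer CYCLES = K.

[0] i0/i1  add+ld  -- pair
[1] i2  mulh  -- no-port MUL/MUL
[2] i3/i4  mul+ld  -- pair
[3] i5/i6  st+add  -- pair
[4] i7/i8  add+st  -- pair
[5] i9  add  -- RAW r3
[6] i10  mulh  -- no-port MUL/MUL
[7] i11  mulh  -- tail

CYCLES = 8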